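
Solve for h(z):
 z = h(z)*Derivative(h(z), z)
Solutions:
 h(z) = -sqrt(C1 + z^2)
 h(z) = sqrt(C1 + z^2)


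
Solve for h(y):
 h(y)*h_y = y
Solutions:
 h(y) = -sqrt(C1 + y^2)
 h(y) = sqrt(C1 + y^2)


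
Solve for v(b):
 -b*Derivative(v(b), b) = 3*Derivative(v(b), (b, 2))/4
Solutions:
 v(b) = C1 + C2*erf(sqrt(6)*b/3)


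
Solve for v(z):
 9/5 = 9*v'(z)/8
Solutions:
 v(z) = C1 + 8*z/5


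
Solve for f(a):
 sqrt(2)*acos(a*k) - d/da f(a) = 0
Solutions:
 f(a) = C1 + sqrt(2)*Piecewise((a*acos(a*k) - sqrt(-a^2*k^2 + 1)/k, Ne(k, 0)), (pi*a/2, True))


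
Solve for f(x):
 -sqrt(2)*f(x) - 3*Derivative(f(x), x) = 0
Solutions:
 f(x) = C1*exp(-sqrt(2)*x/3)


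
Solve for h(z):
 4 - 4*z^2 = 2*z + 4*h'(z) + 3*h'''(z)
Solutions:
 h(z) = C1 + C2*sin(2*sqrt(3)*z/3) + C3*cos(2*sqrt(3)*z/3) - z^3/3 - z^2/4 + 5*z/2


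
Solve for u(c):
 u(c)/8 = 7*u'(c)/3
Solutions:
 u(c) = C1*exp(3*c/56)


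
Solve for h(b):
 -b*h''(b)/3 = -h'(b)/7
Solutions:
 h(b) = C1 + C2*b^(10/7)


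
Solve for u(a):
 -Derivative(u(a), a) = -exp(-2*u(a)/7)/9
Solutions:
 u(a) = 7*log(-sqrt(C1 + a)) - 7*log(21) + 7*log(14)/2
 u(a) = 7*log(C1 + a)/2 - 7*log(21) + 7*log(14)/2


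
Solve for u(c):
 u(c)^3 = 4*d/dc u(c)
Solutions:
 u(c) = -sqrt(2)*sqrt(-1/(C1 + c))
 u(c) = sqrt(2)*sqrt(-1/(C1 + c))


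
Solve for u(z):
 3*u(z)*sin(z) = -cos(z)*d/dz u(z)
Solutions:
 u(z) = C1*cos(z)^3


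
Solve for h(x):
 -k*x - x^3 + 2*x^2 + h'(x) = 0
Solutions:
 h(x) = C1 + k*x^2/2 + x^4/4 - 2*x^3/3


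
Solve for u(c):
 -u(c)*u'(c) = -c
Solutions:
 u(c) = -sqrt(C1 + c^2)
 u(c) = sqrt(C1 + c^2)


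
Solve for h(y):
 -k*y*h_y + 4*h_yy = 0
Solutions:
 h(y) = Piecewise((-sqrt(2)*sqrt(pi)*C1*erf(sqrt(2)*y*sqrt(-k)/4)/sqrt(-k) - C2, (k > 0) | (k < 0)), (-C1*y - C2, True))


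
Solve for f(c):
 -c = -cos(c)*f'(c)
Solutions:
 f(c) = C1 + Integral(c/cos(c), c)


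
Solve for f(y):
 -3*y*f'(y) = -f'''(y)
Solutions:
 f(y) = C1 + Integral(C2*airyai(3^(1/3)*y) + C3*airybi(3^(1/3)*y), y)


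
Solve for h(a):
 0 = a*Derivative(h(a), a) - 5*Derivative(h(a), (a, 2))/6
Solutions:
 h(a) = C1 + C2*erfi(sqrt(15)*a/5)


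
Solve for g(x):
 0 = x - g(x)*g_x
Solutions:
 g(x) = -sqrt(C1 + x^2)
 g(x) = sqrt(C1 + x^2)


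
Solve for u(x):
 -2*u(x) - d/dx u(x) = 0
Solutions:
 u(x) = C1*exp(-2*x)


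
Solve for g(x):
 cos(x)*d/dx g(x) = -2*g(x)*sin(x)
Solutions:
 g(x) = C1*cos(x)^2


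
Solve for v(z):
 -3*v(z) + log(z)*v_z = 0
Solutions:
 v(z) = C1*exp(3*li(z))


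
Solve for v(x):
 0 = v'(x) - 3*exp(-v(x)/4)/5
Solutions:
 v(x) = 4*log(C1 + 3*x/20)


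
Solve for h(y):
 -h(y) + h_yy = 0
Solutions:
 h(y) = C1*exp(-y) + C2*exp(y)


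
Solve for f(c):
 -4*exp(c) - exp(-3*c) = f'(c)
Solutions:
 f(c) = C1 - 4*exp(c) + exp(-3*c)/3


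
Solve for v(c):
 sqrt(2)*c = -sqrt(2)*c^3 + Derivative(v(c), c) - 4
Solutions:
 v(c) = C1 + sqrt(2)*c^4/4 + sqrt(2)*c^2/2 + 4*c


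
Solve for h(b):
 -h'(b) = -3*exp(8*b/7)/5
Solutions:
 h(b) = C1 + 21*exp(8*b/7)/40


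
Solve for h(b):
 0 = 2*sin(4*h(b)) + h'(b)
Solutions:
 h(b) = -acos((-C1 - exp(16*b))/(C1 - exp(16*b)))/4 + pi/2
 h(b) = acos((-C1 - exp(16*b))/(C1 - exp(16*b)))/4


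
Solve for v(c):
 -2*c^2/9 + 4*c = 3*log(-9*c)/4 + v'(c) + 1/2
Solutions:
 v(c) = C1 - 2*c^3/27 + 2*c^2 - 3*c*log(-c)/4 + c*(1 - 6*log(3))/4


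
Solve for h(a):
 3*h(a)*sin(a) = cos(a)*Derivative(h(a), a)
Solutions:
 h(a) = C1/cos(a)^3


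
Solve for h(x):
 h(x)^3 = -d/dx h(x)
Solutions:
 h(x) = -sqrt(2)*sqrt(-1/(C1 - x))/2
 h(x) = sqrt(2)*sqrt(-1/(C1 - x))/2


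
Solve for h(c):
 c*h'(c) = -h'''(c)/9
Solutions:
 h(c) = C1 + Integral(C2*airyai(-3^(2/3)*c) + C3*airybi(-3^(2/3)*c), c)


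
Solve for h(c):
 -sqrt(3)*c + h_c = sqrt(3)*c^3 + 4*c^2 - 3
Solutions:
 h(c) = C1 + sqrt(3)*c^4/4 + 4*c^3/3 + sqrt(3)*c^2/2 - 3*c


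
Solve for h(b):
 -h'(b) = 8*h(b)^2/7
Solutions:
 h(b) = 7/(C1 + 8*b)


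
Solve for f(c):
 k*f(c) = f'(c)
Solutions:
 f(c) = C1*exp(c*k)


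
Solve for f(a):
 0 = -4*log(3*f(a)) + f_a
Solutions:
 -Integral(1/(log(_y) + log(3)), (_y, f(a)))/4 = C1 - a


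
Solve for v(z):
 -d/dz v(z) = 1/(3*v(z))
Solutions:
 v(z) = -sqrt(C1 - 6*z)/3
 v(z) = sqrt(C1 - 6*z)/3


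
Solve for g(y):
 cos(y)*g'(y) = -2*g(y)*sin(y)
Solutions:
 g(y) = C1*cos(y)^2


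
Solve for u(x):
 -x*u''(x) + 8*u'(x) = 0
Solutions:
 u(x) = C1 + C2*x^9


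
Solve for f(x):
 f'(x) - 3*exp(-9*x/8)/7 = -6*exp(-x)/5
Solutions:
 f(x) = C1 + 6*exp(-x)/5 - 8*exp(-9*x/8)/21


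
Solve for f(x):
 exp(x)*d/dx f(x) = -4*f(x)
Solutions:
 f(x) = C1*exp(4*exp(-x))


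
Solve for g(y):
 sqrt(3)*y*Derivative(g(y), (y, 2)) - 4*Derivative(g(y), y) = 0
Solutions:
 g(y) = C1 + C2*y^(1 + 4*sqrt(3)/3)


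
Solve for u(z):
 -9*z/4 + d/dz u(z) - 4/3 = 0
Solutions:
 u(z) = C1 + 9*z^2/8 + 4*z/3


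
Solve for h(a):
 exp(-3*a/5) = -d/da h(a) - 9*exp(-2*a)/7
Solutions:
 h(a) = C1 + 9*exp(-2*a)/14 + 5*exp(-3*a/5)/3


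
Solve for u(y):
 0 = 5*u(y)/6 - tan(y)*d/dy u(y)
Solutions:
 u(y) = C1*sin(y)^(5/6)


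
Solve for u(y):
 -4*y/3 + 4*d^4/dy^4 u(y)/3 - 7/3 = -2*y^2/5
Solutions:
 u(y) = C1 + C2*y + C3*y^2 + C4*y^3 - y^6/1200 + y^5/120 + 7*y^4/96


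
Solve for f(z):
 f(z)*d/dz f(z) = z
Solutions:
 f(z) = -sqrt(C1 + z^2)
 f(z) = sqrt(C1 + z^2)


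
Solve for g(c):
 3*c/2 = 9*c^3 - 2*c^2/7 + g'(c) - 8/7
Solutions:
 g(c) = C1 - 9*c^4/4 + 2*c^3/21 + 3*c^2/4 + 8*c/7


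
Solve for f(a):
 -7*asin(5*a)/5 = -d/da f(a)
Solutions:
 f(a) = C1 + 7*a*asin(5*a)/5 + 7*sqrt(1 - 25*a^2)/25


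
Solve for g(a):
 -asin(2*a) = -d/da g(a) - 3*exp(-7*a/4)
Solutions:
 g(a) = C1 + a*asin(2*a) + sqrt(1 - 4*a^2)/2 + 12*exp(-7*a/4)/7


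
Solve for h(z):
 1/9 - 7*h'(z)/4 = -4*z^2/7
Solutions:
 h(z) = C1 + 16*z^3/147 + 4*z/63


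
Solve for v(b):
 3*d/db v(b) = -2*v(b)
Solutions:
 v(b) = C1*exp(-2*b/3)


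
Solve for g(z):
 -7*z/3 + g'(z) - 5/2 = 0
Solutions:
 g(z) = C1 + 7*z^2/6 + 5*z/2


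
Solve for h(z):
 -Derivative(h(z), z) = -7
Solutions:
 h(z) = C1 + 7*z


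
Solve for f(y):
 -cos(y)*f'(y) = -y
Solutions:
 f(y) = C1 + Integral(y/cos(y), y)


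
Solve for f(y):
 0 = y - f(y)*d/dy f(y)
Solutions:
 f(y) = -sqrt(C1 + y^2)
 f(y) = sqrt(C1 + y^2)


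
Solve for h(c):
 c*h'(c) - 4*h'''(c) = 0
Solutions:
 h(c) = C1 + Integral(C2*airyai(2^(1/3)*c/2) + C3*airybi(2^(1/3)*c/2), c)


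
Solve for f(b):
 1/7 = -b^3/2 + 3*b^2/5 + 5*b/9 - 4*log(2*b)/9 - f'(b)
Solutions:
 f(b) = C1 - b^4/8 + b^3/5 + 5*b^2/18 - 4*b*log(b)/9 - 4*b*log(2)/9 + 19*b/63


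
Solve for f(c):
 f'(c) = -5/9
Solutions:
 f(c) = C1 - 5*c/9


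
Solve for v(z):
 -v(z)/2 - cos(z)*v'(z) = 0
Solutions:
 v(z) = C1*(sin(z) - 1)^(1/4)/(sin(z) + 1)^(1/4)


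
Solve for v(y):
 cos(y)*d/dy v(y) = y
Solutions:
 v(y) = C1 + Integral(y/cos(y), y)


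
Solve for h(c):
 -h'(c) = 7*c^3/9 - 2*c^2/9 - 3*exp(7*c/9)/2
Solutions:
 h(c) = C1 - 7*c^4/36 + 2*c^3/27 + 27*exp(7*c/9)/14


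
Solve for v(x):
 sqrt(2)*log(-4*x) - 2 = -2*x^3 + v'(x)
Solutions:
 v(x) = C1 + x^4/2 + sqrt(2)*x*log(-x) + x*(-2 - sqrt(2) + 2*sqrt(2)*log(2))


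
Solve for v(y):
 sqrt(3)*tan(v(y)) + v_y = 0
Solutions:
 v(y) = pi - asin(C1*exp(-sqrt(3)*y))
 v(y) = asin(C1*exp(-sqrt(3)*y))


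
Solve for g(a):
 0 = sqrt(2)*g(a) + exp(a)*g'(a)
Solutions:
 g(a) = C1*exp(sqrt(2)*exp(-a))


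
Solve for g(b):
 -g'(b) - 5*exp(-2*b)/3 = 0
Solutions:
 g(b) = C1 + 5*exp(-2*b)/6


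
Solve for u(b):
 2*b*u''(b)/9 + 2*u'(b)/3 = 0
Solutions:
 u(b) = C1 + C2/b^2


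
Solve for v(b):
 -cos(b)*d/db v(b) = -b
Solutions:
 v(b) = C1 + Integral(b/cos(b), b)


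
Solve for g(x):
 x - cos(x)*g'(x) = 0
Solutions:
 g(x) = C1 + Integral(x/cos(x), x)


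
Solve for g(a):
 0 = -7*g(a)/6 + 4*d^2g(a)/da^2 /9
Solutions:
 g(a) = C1*exp(-sqrt(42)*a/4) + C2*exp(sqrt(42)*a/4)


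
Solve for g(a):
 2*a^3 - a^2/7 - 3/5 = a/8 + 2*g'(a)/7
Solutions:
 g(a) = C1 + 7*a^4/4 - a^3/6 - 7*a^2/32 - 21*a/10


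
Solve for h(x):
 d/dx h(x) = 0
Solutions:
 h(x) = C1


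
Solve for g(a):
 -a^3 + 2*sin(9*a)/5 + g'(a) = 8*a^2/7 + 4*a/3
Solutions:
 g(a) = C1 + a^4/4 + 8*a^3/21 + 2*a^2/3 + 2*cos(9*a)/45


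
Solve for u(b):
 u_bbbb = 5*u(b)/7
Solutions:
 u(b) = C1*exp(-5^(1/4)*7^(3/4)*b/7) + C2*exp(5^(1/4)*7^(3/4)*b/7) + C3*sin(5^(1/4)*7^(3/4)*b/7) + C4*cos(5^(1/4)*7^(3/4)*b/7)


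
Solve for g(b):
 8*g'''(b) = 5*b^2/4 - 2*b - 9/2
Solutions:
 g(b) = C1 + C2*b + C3*b^2 + b^5/384 - b^4/96 - 3*b^3/32


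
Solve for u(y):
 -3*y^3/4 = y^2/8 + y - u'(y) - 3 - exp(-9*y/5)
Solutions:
 u(y) = C1 + 3*y^4/16 + y^3/24 + y^2/2 - 3*y + 5*exp(-9*y/5)/9


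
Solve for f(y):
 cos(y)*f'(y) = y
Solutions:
 f(y) = C1 + Integral(y/cos(y), y)


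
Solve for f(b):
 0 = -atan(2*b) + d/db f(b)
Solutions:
 f(b) = C1 + b*atan(2*b) - log(4*b^2 + 1)/4


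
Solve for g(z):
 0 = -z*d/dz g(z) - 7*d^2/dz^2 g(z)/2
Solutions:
 g(z) = C1 + C2*erf(sqrt(7)*z/7)


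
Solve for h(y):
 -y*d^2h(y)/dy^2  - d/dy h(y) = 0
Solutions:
 h(y) = C1 + C2*log(y)


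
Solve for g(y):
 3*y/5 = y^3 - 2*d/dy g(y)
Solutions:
 g(y) = C1 + y^4/8 - 3*y^2/20


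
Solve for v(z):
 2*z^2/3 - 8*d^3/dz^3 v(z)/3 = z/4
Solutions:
 v(z) = C1 + C2*z + C3*z^2 + z^5/240 - z^4/256


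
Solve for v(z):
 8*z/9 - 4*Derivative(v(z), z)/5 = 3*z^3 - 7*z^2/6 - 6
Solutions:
 v(z) = C1 - 15*z^4/16 + 35*z^3/72 + 5*z^2/9 + 15*z/2


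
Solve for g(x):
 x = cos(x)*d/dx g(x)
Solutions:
 g(x) = C1 + Integral(x/cos(x), x)


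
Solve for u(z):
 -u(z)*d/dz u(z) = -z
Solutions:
 u(z) = -sqrt(C1 + z^2)
 u(z) = sqrt(C1 + z^2)


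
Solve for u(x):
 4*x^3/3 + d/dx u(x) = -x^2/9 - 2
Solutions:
 u(x) = C1 - x^4/3 - x^3/27 - 2*x


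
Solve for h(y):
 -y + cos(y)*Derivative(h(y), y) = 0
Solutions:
 h(y) = C1 + Integral(y/cos(y), y)


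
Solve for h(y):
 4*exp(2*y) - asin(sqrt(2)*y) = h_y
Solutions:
 h(y) = C1 - y*asin(sqrt(2)*y) - sqrt(2)*sqrt(1 - 2*y^2)/2 + 2*exp(2*y)


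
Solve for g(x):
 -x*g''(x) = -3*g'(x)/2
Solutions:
 g(x) = C1 + C2*x^(5/2)


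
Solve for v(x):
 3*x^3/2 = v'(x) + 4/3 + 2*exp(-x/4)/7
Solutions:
 v(x) = C1 + 3*x^4/8 - 4*x/3 + 8*exp(-x/4)/7


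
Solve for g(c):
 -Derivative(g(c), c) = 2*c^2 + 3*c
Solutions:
 g(c) = C1 - 2*c^3/3 - 3*c^2/2


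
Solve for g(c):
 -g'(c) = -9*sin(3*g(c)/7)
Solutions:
 -9*c + 7*log(cos(3*g(c)/7) - 1)/6 - 7*log(cos(3*g(c)/7) + 1)/6 = C1


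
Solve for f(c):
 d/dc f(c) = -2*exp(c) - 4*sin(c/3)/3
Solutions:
 f(c) = C1 - 2*exp(c) + 4*cos(c/3)


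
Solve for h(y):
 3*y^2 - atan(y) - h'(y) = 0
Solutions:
 h(y) = C1 + y^3 - y*atan(y) + log(y^2 + 1)/2


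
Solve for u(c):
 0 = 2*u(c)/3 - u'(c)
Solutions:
 u(c) = C1*exp(2*c/3)


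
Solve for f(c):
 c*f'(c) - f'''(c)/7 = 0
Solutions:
 f(c) = C1 + Integral(C2*airyai(7^(1/3)*c) + C3*airybi(7^(1/3)*c), c)


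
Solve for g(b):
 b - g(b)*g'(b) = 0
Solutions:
 g(b) = -sqrt(C1 + b^2)
 g(b) = sqrt(C1 + b^2)


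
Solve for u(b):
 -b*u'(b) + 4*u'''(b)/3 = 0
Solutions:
 u(b) = C1 + Integral(C2*airyai(6^(1/3)*b/2) + C3*airybi(6^(1/3)*b/2), b)


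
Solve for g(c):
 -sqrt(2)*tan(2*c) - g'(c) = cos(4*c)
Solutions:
 g(c) = C1 + sqrt(2)*log(cos(2*c))/2 - sin(4*c)/4


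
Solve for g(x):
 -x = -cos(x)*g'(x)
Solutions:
 g(x) = C1 + Integral(x/cos(x), x)


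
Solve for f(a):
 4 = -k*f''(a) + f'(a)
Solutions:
 f(a) = C1 + C2*exp(a/k) + 4*a


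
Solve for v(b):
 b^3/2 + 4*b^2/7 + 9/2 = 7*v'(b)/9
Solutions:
 v(b) = C1 + 9*b^4/56 + 12*b^3/49 + 81*b/14


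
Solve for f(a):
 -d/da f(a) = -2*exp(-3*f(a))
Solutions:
 f(a) = log(C1 + 6*a)/3
 f(a) = log((-3^(1/3) - 3^(5/6)*I)*(C1 + 2*a)^(1/3)/2)
 f(a) = log((-3^(1/3) + 3^(5/6)*I)*(C1 + 2*a)^(1/3)/2)


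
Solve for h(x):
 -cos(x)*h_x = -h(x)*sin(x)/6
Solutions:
 h(x) = C1/cos(x)^(1/6)


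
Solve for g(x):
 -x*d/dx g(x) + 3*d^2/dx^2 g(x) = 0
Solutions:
 g(x) = C1 + C2*erfi(sqrt(6)*x/6)


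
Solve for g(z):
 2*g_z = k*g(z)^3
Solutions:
 g(z) = -sqrt(-1/(C1 + k*z))
 g(z) = sqrt(-1/(C1 + k*z))


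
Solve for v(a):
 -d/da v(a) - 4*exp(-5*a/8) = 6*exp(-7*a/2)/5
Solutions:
 v(a) = C1 + 12*exp(-7*a/2)/35 + 32*exp(-5*a/8)/5


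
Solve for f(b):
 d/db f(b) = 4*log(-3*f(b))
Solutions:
 -Integral(1/(log(-_y) + log(3)), (_y, f(b)))/4 = C1 - b


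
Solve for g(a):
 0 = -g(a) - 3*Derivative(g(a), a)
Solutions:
 g(a) = C1*exp(-a/3)


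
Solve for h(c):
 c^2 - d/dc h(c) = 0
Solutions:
 h(c) = C1 + c^3/3


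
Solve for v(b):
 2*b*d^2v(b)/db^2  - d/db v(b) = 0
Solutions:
 v(b) = C1 + C2*b^(3/2)


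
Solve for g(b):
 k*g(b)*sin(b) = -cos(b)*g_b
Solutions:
 g(b) = C1*exp(k*log(cos(b)))


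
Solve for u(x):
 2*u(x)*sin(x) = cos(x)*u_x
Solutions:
 u(x) = C1/cos(x)^2


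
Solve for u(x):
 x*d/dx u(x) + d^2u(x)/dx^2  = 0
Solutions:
 u(x) = C1 + C2*erf(sqrt(2)*x/2)


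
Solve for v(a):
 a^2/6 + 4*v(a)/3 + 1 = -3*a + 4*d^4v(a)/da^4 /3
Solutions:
 v(a) = C1*exp(-a) + C2*exp(a) + C3*sin(a) + C4*cos(a) - a^2/8 - 9*a/4 - 3/4


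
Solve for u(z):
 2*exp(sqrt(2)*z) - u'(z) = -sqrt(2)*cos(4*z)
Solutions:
 u(z) = C1 + sqrt(2)*exp(sqrt(2)*z) + sqrt(2)*sin(4*z)/4


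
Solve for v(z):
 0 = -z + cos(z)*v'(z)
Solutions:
 v(z) = C1 + Integral(z/cos(z), z)


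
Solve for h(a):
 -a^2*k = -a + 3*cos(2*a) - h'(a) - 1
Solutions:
 h(a) = C1 + a^3*k/3 - a^2/2 - a + 3*sin(2*a)/2


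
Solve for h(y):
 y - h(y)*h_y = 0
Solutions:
 h(y) = -sqrt(C1 + y^2)
 h(y) = sqrt(C1 + y^2)


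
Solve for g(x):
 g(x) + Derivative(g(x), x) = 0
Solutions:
 g(x) = C1*exp(-x)


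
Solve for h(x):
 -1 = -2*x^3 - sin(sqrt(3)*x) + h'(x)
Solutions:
 h(x) = C1 + x^4/2 - x - sqrt(3)*cos(sqrt(3)*x)/3


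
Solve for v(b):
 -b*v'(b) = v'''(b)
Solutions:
 v(b) = C1 + Integral(C2*airyai(-b) + C3*airybi(-b), b)


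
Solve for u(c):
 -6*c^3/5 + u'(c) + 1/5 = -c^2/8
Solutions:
 u(c) = C1 + 3*c^4/10 - c^3/24 - c/5


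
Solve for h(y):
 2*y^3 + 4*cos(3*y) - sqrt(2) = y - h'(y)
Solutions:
 h(y) = C1 - y^4/2 + y^2/2 + sqrt(2)*y - 4*sin(3*y)/3


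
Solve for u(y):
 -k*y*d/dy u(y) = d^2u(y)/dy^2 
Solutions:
 u(y) = Piecewise((-sqrt(2)*sqrt(pi)*C1*erf(sqrt(2)*sqrt(k)*y/2)/(2*sqrt(k)) - C2, (k > 0) | (k < 0)), (-C1*y - C2, True))


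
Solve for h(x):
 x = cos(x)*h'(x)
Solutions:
 h(x) = C1 + Integral(x/cos(x), x)


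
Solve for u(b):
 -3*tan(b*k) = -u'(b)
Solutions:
 u(b) = C1 + 3*Piecewise((-log(cos(b*k))/k, Ne(k, 0)), (0, True))


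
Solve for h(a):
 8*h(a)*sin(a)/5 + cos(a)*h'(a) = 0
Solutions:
 h(a) = C1*cos(a)^(8/5)


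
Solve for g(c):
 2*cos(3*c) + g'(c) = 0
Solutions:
 g(c) = C1 - 2*sin(3*c)/3


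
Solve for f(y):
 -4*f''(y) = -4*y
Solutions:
 f(y) = C1 + C2*y + y^3/6


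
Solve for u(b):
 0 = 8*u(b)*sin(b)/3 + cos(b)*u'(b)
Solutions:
 u(b) = C1*cos(b)^(8/3)


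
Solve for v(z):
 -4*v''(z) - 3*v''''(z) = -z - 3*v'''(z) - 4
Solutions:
 v(z) = C1 + C2*z + z^3/24 + 19*z^2/32 + (C3*sin(sqrt(39)*z/6) + C4*cos(sqrt(39)*z/6))*exp(z/2)


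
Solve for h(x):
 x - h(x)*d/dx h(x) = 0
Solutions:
 h(x) = -sqrt(C1 + x^2)
 h(x) = sqrt(C1 + x^2)


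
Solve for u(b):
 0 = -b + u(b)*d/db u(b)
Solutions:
 u(b) = -sqrt(C1 + b^2)
 u(b) = sqrt(C1 + b^2)


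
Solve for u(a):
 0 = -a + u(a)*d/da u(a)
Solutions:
 u(a) = -sqrt(C1 + a^2)
 u(a) = sqrt(C1 + a^2)


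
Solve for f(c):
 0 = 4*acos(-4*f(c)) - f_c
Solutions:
 Integral(1/acos(-4*_y), (_y, f(c))) = C1 + 4*c


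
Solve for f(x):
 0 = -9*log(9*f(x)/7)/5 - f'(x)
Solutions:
 5*Integral(1/(log(_y) - log(7) + 2*log(3)), (_y, f(x)))/9 = C1 - x


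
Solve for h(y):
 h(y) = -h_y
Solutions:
 h(y) = C1*exp(-y)


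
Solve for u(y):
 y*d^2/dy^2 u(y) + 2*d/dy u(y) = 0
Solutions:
 u(y) = C1 + C2/y


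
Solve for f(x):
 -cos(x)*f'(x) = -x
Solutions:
 f(x) = C1 + Integral(x/cos(x), x)


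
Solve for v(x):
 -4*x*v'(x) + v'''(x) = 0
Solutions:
 v(x) = C1 + Integral(C2*airyai(2^(2/3)*x) + C3*airybi(2^(2/3)*x), x)


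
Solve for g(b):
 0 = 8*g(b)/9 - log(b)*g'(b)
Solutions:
 g(b) = C1*exp(8*li(b)/9)


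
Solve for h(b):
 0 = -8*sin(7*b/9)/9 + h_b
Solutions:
 h(b) = C1 - 8*cos(7*b/9)/7


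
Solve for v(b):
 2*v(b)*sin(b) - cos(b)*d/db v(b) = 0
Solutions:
 v(b) = C1/cos(b)^2


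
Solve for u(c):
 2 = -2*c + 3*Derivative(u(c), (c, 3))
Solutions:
 u(c) = C1 + C2*c + C3*c^2 + c^4/36 + c^3/9


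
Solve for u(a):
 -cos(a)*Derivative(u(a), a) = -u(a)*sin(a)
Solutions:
 u(a) = C1/cos(a)


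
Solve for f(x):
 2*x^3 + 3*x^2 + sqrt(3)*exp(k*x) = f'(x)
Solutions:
 f(x) = C1 + x^4/2 + x^3 + sqrt(3)*exp(k*x)/k


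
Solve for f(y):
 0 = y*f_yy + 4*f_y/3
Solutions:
 f(y) = C1 + C2/y^(1/3)


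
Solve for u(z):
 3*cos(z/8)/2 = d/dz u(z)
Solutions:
 u(z) = C1 + 12*sin(z/8)


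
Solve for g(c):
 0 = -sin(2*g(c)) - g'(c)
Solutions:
 g(c) = pi - acos((-C1 - exp(4*c))/(C1 - exp(4*c)))/2
 g(c) = acos((-C1 - exp(4*c))/(C1 - exp(4*c)))/2


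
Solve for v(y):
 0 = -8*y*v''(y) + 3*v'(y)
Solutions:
 v(y) = C1 + C2*y^(11/8)


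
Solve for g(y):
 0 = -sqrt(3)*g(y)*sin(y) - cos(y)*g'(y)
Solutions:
 g(y) = C1*cos(y)^(sqrt(3))


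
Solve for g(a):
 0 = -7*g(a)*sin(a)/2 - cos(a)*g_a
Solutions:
 g(a) = C1*cos(a)^(7/2)


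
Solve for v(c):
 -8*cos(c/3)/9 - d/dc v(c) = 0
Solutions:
 v(c) = C1 - 8*sin(c/3)/3


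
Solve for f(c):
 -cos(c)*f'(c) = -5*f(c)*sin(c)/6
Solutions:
 f(c) = C1/cos(c)^(5/6)


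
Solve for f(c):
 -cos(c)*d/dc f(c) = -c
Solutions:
 f(c) = C1 + Integral(c/cos(c), c)


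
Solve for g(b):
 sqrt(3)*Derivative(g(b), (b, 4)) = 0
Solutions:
 g(b) = C1 + C2*b + C3*b^2 + C4*b^3


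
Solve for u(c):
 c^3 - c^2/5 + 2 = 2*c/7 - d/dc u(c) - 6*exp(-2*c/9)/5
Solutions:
 u(c) = C1 - c^4/4 + c^3/15 + c^2/7 - 2*c + 27*exp(-2*c/9)/5


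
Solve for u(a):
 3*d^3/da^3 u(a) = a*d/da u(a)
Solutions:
 u(a) = C1 + Integral(C2*airyai(3^(2/3)*a/3) + C3*airybi(3^(2/3)*a/3), a)


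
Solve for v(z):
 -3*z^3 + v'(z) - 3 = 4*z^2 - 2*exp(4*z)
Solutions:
 v(z) = C1 + 3*z^4/4 + 4*z^3/3 + 3*z - exp(4*z)/2


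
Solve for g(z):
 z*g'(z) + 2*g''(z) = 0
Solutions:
 g(z) = C1 + C2*erf(z/2)


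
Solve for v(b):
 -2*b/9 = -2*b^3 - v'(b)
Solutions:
 v(b) = C1 - b^4/2 + b^2/9


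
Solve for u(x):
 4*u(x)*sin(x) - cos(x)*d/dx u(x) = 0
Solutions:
 u(x) = C1/cos(x)^4


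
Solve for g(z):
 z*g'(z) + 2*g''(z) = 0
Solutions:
 g(z) = C1 + C2*erf(z/2)


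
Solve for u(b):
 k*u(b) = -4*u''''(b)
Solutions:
 u(b) = C1*exp(-sqrt(2)*b*(-k)^(1/4)/2) + C2*exp(sqrt(2)*b*(-k)^(1/4)/2) + C3*exp(-sqrt(2)*I*b*(-k)^(1/4)/2) + C4*exp(sqrt(2)*I*b*(-k)^(1/4)/2)


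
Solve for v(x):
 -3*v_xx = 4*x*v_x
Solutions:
 v(x) = C1 + C2*erf(sqrt(6)*x/3)


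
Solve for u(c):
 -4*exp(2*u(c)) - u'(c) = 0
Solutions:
 u(c) = log(-sqrt(-1/(C1 - 4*c))) - log(2)/2
 u(c) = log(-1/(C1 - 4*c))/2 - log(2)/2


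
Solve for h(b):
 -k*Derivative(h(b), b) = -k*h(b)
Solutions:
 h(b) = C1*exp(b)


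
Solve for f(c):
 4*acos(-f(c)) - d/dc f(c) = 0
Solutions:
 Integral(1/acos(-_y), (_y, f(c))) = C1 + 4*c


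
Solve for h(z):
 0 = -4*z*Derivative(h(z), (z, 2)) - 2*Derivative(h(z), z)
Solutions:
 h(z) = C1 + C2*sqrt(z)


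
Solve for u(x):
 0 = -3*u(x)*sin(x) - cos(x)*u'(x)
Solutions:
 u(x) = C1*cos(x)^3


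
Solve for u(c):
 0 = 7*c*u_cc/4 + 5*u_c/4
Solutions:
 u(c) = C1 + C2*c^(2/7)


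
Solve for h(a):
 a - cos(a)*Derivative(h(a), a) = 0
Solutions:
 h(a) = C1 + Integral(a/cos(a), a)


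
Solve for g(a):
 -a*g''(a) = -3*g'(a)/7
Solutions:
 g(a) = C1 + C2*a^(10/7)


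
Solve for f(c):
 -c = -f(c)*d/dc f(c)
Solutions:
 f(c) = -sqrt(C1 + c^2)
 f(c) = sqrt(C1 + c^2)


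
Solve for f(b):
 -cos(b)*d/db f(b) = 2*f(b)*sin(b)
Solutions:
 f(b) = C1*cos(b)^2


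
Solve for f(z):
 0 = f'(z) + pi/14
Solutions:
 f(z) = C1 - pi*z/14


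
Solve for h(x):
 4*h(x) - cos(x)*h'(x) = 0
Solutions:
 h(x) = C1*(sin(x)^2 + 2*sin(x) + 1)/(sin(x)^2 - 2*sin(x) + 1)


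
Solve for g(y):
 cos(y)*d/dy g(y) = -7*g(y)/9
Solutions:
 g(y) = C1*(sin(y) - 1)^(7/18)/(sin(y) + 1)^(7/18)


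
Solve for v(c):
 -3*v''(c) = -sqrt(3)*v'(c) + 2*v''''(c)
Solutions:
 v(c) = C1 + C2*exp(2^(1/3)*3^(1/6)*c*(-3^(2/3)*(3 + sqrt(15))^(1/3) + 3*2^(1/3)/(3 + sqrt(15))^(1/3))/12)*sin(6^(1/3)*c*(6^(1/3)/(3 + sqrt(15))^(1/3) + (3 + sqrt(15))^(1/3))/4) + C3*exp(2^(1/3)*3^(1/6)*c*(-3^(2/3)*(3 + sqrt(15))^(1/3) + 3*2^(1/3)/(3 + sqrt(15))^(1/3))/12)*cos(6^(1/3)*c*(6^(1/3)/(3 + sqrt(15))^(1/3) + (3 + sqrt(15))^(1/3))/4) + C4*exp(-2^(1/3)*3^(1/6)*c*(-3^(2/3)*(3 + sqrt(15))^(1/3) + 3*2^(1/3)/(3 + sqrt(15))^(1/3))/6)


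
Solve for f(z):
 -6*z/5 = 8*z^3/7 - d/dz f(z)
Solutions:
 f(z) = C1 + 2*z^4/7 + 3*z^2/5


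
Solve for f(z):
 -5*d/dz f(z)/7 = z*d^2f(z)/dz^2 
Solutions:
 f(z) = C1 + C2*z^(2/7)


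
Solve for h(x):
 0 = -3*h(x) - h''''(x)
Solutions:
 h(x) = (C1*sin(sqrt(2)*3^(1/4)*x/2) + C2*cos(sqrt(2)*3^(1/4)*x/2))*exp(-sqrt(2)*3^(1/4)*x/2) + (C3*sin(sqrt(2)*3^(1/4)*x/2) + C4*cos(sqrt(2)*3^(1/4)*x/2))*exp(sqrt(2)*3^(1/4)*x/2)


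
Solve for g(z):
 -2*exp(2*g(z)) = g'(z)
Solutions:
 g(z) = log(-sqrt(-1/(C1 - 2*z))) - log(2)/2
 g(z) = log(-1/(C1 - 2*z))/2 - log(2)/2


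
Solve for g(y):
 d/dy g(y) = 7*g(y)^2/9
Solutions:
 g(y) = -9/(C1 + 7*y)


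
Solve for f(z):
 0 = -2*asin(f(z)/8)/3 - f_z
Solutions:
 Integral(1/asin(_y/8), (_y, f(z))) = C1 - 2*z/3


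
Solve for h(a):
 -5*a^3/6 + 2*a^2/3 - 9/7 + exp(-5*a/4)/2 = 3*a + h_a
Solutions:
 h(a) = C1 - 5*a^4/24 + 2*a^3/9 - 3*a^2/2 - 9*a/7 - 2*exp(-5*a/4)/5


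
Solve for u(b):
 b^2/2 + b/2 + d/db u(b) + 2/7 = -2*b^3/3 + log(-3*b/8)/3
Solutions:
 u(b) = C1 - b^4/6 - b^3/6 - b^2/4 + b*log(-b)/3 + b*(-log(2) - 13/21 + log(3)/3)


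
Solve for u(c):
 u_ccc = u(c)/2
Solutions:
 u(c) = C3*exp(2^(2/3)*c/2) + (C1*sin(2^(2/3)*sqrt(3)*c/4) + C2*cos(2^(2/3)*sqrt(3)*c/4))*exp(-2^(2/3)*c/4)


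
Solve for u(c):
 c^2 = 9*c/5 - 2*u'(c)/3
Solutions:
 u(c) = C1 - c^3/2 + 27*c^2/20


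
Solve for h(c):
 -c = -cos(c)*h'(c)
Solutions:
 h(c) = C1 + Integral(c/cos(c), c)


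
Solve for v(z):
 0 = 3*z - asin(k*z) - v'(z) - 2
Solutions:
 v(z) = C1 + 3*z^2/2 - 2*z - Piecewise((z*asin(k*z) + sqrt(-k^2*z^2 + 1)/k, Ne(k, 0)), (0, True))


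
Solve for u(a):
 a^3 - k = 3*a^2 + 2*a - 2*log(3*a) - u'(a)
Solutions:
 u(a) = C1 - a^4/4 + a^3 + a^2 + a*k - 2*a*log(a) - a*log(9) + 2*a


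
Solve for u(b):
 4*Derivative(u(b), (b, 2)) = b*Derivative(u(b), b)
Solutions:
 u(b) = C1 + C2*erfi(sqrt(2)*b/4)


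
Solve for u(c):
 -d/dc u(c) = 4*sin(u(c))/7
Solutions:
 4*c/7 + log(cos(u(c)) - 1)/2 - log(cos(u(c)) + 1)/2 = C1


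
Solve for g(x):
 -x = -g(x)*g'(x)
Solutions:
 g(x) = -sqrt(C1 + x^2)
 g(x) = sqrt(C1 + x^2)


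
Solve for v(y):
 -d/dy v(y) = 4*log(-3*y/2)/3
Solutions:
 v(y) = C1 - 4*y*log(-y)/3 + 4*y*(-log(3) + log(2) + 1)/3


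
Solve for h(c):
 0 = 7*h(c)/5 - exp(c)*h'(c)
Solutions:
 h(c) = C1*exp(-7*exp(-c)/5)


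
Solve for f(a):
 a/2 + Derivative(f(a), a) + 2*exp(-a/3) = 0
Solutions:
 f(a) = C1 - a^2/4 + 6*exp(-a/3)


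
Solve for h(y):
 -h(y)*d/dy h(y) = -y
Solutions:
 h(y) = -sqrt(C1 + y^2)
 h(y) = sqrt(C1 + y^2)


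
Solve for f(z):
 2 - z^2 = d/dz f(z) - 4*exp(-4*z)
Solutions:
 f(z) = C1 - z^3/3 + 2*z - exp(-4*z)


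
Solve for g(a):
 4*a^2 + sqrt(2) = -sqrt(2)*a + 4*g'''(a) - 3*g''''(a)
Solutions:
 g(a) = C1 + C2*a + C3*a^2 + C4*exp(4*a/3) + a^5/60 + a^4*(sqrt(2) + 6)/96 + a^3*(7*sqrt(2) + 18)/96


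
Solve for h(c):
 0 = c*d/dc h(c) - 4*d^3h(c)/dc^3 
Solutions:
 h(c) = C1 + Integral(C2*airyai(2^(1/3)*c/2) + C3*airybi(2^(1/3)*c/2), c)


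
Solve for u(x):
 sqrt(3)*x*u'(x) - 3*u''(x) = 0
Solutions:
 u(x) = C1 + C2*erfi(sqrt(2)*3^(3/4)*x/6)


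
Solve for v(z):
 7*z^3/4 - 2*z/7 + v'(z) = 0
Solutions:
 v(z) = C1 - 7*z^4/16 + z^2/7


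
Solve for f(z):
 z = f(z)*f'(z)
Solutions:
 f(z) = -sqrt(C1 + z^2)
 f(z) = sqrt(C1 + z^2)


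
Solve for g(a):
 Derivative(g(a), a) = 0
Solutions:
 g(a) = C1


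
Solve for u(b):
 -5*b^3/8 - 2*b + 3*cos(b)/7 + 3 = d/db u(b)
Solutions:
 u(b) = C1 - 5*b^4/32 - b^2 + 3*b + 3*sin(b)/7


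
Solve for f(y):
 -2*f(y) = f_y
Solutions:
 f(y) = C1*exp(-2*y)


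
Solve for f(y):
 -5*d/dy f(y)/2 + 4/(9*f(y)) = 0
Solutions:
 f(y) = -sqrt(C1 + 80*y)/15
 f(y) = sqrt(C1 + 80*y)/15


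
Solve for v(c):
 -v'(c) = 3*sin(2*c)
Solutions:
 v(c) = C1 + 3*cos(2*c)/2


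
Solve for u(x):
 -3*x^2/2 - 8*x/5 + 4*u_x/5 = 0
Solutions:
 u(x) = C1 + 5*x^3/8 + x^2


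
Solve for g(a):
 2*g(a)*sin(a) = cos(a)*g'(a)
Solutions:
 g(a) = C1/cos(a)^2


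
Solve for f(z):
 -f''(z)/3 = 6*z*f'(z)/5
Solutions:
 f(z) = C1 + C2*erf(3*sqrt(5)*z/5)


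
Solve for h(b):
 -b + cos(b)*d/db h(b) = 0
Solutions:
 h(b) = C1 + Integral(b/cos(b), b)


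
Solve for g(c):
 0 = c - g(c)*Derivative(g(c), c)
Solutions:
 g(c) = -sqrt(C1 + c^2)
 g(c) = sqrt(C1 + c^2)


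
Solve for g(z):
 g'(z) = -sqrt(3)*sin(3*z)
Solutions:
 g(z) = C1 + sqrt(3)*cos(3*z)/3


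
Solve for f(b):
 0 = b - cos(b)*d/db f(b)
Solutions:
 f(b) = C1 + Integral(b/cos(b), b)


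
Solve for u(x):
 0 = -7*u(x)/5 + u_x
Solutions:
 u(x) = C1*exp(7*x/5)


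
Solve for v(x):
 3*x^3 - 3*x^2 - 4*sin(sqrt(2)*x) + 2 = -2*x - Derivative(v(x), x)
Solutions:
 v(x) = C1 - 3*x^4/4 + x^3 - x^2 - 2*x - 2*sqrt(2)*cos(sqrt(2)*x)


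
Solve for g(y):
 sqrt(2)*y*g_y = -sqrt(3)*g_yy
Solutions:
 g(y) = C1 + C2*erf(6^(3/4)*y/6)


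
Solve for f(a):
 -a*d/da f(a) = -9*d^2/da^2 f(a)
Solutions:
 f(a) = C1 + C2*erfi(sqrt(2)*a/6)


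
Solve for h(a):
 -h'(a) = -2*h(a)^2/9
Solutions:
 h(a) = -9/(C1 + 2*a)


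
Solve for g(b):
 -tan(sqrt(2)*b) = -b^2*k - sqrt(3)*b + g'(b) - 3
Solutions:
 g(b) = C1 + b^3*k/3 + sqrt(3)*b^2/2 + 3*b + sqrt(2)*log(cos(sqrt(2)*b))/2


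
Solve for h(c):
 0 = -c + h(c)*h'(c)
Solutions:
 h(c) = -sqrt(C1 + c^2)
 h(c) = sqrt(C1 + c^2)


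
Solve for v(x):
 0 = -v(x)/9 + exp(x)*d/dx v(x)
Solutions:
 v(x) = C1*exp(-exp(-x)/9)


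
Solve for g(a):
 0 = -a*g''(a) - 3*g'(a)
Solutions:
 g(a) = C1 + C2/a^2


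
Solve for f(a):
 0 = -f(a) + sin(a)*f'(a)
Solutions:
 f(a) = C1*sqrt(cos(a) - 1)/sqrt(cos(a) + 1)


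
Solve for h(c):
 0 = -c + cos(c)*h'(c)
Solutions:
 h(c) = C1 + Integral(c/cos(c), c)


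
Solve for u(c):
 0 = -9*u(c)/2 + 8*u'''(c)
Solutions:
 u(c) = C3*exp(6^(2/3)*c/4) + (C1*sin(3*2^(2/3)*3^(1/6)*c/8) + C2*cos(3*2^(2/3)*3^(1/6)*c/8))*exp(-6^(2/3)*c/8)


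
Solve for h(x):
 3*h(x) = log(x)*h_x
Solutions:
 h(x) = C1*exp(3*li(x))


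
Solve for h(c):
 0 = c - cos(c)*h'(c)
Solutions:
 h(c) = C1 + Integral(c/cos(c), c)


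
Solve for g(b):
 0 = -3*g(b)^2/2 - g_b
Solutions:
 g(b) = 2/(C1 + 3*b)


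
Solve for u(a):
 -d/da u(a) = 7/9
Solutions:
 u(a) = C1 - 7*a/9


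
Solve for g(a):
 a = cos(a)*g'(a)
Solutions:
 g(a) = C1 + Integral(a/cos(a), a)


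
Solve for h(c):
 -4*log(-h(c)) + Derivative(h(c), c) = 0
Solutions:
 -li(-h(c)) = C1 + 4*c


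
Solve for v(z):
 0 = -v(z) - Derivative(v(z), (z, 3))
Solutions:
 v(z) = C3*exp(-z) + (C1*sin(sqrt(3)*z/2) + C2*cos(sqrt(3)*z/2))*exp(z/2)


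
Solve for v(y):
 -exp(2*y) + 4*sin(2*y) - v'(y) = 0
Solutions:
 v(y) = C1 - exp(2*y)/2 - 2*cos(2*y)


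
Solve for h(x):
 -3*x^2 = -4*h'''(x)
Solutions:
 h(x) = C1 + C2*x + C3*x^2 + x^5/80


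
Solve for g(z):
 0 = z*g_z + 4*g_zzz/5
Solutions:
 g(z) = C1 + Integral(C2*airyai(-10^(1/3)*z/2) + C3*airybi(-10^(1/3)*z/2), z)


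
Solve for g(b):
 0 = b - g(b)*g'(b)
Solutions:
 g(b) = -sqrt(C1 + b^2)
 g(b) = sqrt(C1 + b^2)


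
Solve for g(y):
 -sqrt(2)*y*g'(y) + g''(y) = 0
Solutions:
 g(y) = C1 + C2*erfi(2^(3/4)*y/2)


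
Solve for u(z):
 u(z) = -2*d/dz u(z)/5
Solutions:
 u(z) = C1*exp(-5*z/2)


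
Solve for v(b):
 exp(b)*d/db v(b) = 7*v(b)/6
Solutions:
 v(b) = C1*exp(-7*exp(-b)/6)


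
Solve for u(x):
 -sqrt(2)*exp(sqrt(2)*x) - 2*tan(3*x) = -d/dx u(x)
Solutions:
 u(x) = C1 + exp(sqrt(2)*x) - 2*log(cos(3*x))/3


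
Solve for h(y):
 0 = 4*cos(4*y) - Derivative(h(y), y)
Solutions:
 h(y) = C1 + sin(4*y)


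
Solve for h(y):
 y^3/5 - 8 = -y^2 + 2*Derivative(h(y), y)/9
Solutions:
 h(y) = C1 + 9*y^4/40 + 3*y^3/2 - 36*y


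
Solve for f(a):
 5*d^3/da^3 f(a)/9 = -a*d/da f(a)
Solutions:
 f(a) = C1 + Integral(C2*airyai(-15^(2/3)*a/5) + C3*airybi(-15^(2/3)*a/5), a)


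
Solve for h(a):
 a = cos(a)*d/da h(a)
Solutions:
 h(a) = C1 + Integral(a/cos(a), a)


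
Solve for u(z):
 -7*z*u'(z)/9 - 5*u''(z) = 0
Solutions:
 u(z) = C1 + C2*erf(sqrt(70)*z/30)


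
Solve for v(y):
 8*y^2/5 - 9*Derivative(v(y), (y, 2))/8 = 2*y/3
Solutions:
 v(y) = C1 + C2*y + 16*y^4/135 - 8*y^3/81


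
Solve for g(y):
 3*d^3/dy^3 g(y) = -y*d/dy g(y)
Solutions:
 g(y) = C1 + Integral(C2*airyai(-3^(2/3)*y/3) + C3*airybi(-3^(2/3)*y/3), y)


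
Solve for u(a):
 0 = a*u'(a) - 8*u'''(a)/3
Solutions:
 u(a) = C1 + Integral(C2*airyai(3^(1/3)*a/2) + C3*airybi(3^(1/3)*a/2), a)


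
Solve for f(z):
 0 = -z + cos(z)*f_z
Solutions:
 f(z) = C1 + Integral(z/cos(z), z)


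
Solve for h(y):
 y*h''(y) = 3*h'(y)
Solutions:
 h(y) = C1 + C2*y^4


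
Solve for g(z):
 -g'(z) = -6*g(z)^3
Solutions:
 g(z) = -sqrt(2)*sqrt(-1/(C1 + 6*z))/2
 g(z) = sqrt(2)*sqrt(-1/(C1 + 6*z))/2


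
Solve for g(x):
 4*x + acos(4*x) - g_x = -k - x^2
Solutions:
 g(x) = C1 + k*x + x^3/3 + 2*x^2 + x*acos(4*x) - sqrt(1 - 16*x^2)/4


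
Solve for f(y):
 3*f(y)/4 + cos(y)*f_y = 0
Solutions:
 f(y) = C1*(sin(y) - 1)^(3/8)/(sin(y) + 1)^(3/8)


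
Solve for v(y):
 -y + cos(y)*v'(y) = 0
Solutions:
 v(y) = C1 + Integral(y/cos(y), y)


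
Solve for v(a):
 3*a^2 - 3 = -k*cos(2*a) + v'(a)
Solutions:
 v(a) = C1 + a^3 - 3*a + k*sin(2*a)/2


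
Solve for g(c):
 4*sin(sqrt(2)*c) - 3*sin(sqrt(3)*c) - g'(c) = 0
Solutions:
 g(c) = C1 - 2*sqrt(2)*cos(sqrt(2)*c) + sqrt(3)*cos(sqrt(3)*c)


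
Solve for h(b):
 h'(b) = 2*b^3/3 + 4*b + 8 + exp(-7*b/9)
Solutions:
 h(b) = C1 + b^4/6 + 2*b^2 + 8*b - 9*exp(-7*b/9)/7


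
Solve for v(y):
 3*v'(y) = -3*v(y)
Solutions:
 v(y) = C1*exp(-y)


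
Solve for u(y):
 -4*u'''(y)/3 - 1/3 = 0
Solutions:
 u(y) = C1 + C2*y + C3*y^2 - y^3/24


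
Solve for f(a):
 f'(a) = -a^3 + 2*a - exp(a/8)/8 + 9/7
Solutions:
 f(a) = C1 - a^4/4 + a^2 + 9*a/7 - exp(a)^(1/8)


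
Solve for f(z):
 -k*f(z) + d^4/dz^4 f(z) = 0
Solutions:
 f(z) = C1*exp(-k^(1/4)*z) + C2*exp(k^(1/4)*z) + C3*exp(-I*k^(1/4)*z) + C4*exp(I*k^(1/4)*z)


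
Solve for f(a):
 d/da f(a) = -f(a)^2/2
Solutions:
 f(a) = 2/(C1 + a)


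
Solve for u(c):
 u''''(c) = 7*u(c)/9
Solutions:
 u(c) = C1*exp(-sqrt(3)*7^(1/4)*c/3) + C2*exp(sqrt(3)*7^(1/4)*c/3) + C3*sin(sqrt(3)*7^(1/4)*c/3) + C4*cos(sqrt(3)*7^(1/4)*c/3)


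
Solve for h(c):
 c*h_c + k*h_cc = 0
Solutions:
 h(c) = C1 + C2*sqrt(k)*erf(sqrt(2)*c*sqrt(1/k)/2)


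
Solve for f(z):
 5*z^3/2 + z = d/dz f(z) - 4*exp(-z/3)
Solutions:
 f(z) = C1 + 5*z^4/8 + z^2/2 - 12*exp(-z/3)


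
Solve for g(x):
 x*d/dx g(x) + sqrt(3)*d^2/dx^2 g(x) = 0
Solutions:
 g(x) = C1 + C2*erf(sqrt(2)*3^(3/4)*x/6)


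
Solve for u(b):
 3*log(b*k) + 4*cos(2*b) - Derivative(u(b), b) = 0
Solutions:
 u(b) = C1 + 3*b*log(b*k) - 3*b + 2*sin(2*b)


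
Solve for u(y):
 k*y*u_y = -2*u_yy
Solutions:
 u(y) = Piecewise((-sqrt(pi)*C1*erf(sqrt(k)*y/2)/sqrt(k) - C2, (k > 0) | (k < 0)), (-C1*y - C2, True))


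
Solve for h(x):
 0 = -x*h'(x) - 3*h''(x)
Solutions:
 h(x) = C1 + C2*erf(sqrt(6)*x/6)


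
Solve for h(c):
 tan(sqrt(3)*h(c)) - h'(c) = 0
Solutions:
 h(c) = sqrt(3)*(pi - asin(C1*exp(sqrt(3)*c)))/3
 h(c) = sqrt(3)*asin(C1*exp(sqrt(3)*c))/3


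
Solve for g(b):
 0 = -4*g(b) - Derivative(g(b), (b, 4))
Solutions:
 g(b) = (C1*sin(b) + C2*cos(b))*exp(-b) + (C3*sin(b) + C4*cos(b))*exp(b)


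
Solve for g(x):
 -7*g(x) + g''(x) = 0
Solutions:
 g(x) = C1*exp(-sqrt(7)*x) + C2*exp(sqrt(7)*x)


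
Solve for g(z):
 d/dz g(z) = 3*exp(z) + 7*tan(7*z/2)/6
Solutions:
 g(z) = C1 + 3*exp(z) - log(cos(7*z/2))/3


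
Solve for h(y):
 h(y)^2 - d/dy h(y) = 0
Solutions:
 h(y) = -1/(C1 + y)


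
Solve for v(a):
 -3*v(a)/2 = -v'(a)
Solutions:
 v(a) = C1*exp(3*a/2)


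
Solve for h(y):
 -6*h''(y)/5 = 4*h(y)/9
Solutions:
 h(y) = C1*sin(sqrt(30)*y/9) + C2*cos(sqrt(30)*y/9)


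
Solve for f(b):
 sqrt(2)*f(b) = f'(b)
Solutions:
 f(b) = C1*exp(sqrt(2)*b)


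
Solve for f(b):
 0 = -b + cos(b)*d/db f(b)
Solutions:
 f(b) = C1 + Integral(b/cos(b), b)


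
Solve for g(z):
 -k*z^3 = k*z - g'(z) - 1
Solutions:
 g(z) = C1 + k*z^4/4 + k*z^2/2 - z


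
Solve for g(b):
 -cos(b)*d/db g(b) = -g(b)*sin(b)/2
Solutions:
 g(b) = C1/sqrt(cos(b))


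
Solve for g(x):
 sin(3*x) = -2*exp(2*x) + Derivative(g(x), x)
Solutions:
 g(x) = C1 + exp(2*x) - cos(3*x)/3


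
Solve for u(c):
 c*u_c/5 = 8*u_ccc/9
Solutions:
 u(c) = C1 + Integral(C2*airyai(15^(2/3)*c/10) + C3*airybi(15^(2/3)*c/10), c)


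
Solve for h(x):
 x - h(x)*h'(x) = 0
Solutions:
 h(x) = -sqrt(C1 + x^2)
 h(x) = sqrt(C1 + x^2)


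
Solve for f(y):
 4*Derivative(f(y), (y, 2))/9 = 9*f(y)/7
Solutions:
 f(y) = C1*exp(-9*sqrt(7)*y/14) + C2*exp(9*sqrt(7)*y/14)


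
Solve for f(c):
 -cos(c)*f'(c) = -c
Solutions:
 f(c) = C1 + Integral(c/cos(c), c)


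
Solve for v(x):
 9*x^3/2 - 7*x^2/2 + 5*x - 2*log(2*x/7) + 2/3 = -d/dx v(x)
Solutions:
 v(x) = C1 - 9*x^4/8 + 7*x^3/6 - 5*x^2/2 + 2*x*log(x) - 2*x*log(7) - 8*x/3 + 2*x*log(2)


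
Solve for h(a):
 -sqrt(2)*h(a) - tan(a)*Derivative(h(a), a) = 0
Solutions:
 h(a) = C1/sin(a)^(sqrt(2))


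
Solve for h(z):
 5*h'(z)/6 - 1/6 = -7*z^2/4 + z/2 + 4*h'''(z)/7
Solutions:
 h(z) = C1 + C2*exp(-sqrt(210)*z/12) + C3*exp(sqrt(210)*z/12) - 7*z^3/10 + 3*z^2/10 - 67*z/25


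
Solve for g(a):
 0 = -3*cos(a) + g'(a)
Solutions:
 g(a) = C1 + 3*sin(a)


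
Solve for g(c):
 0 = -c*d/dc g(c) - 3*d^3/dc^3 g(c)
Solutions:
 g(c) = C1 + Integral(C2*airyai(-3^(2/3)*c/3) + C3*airybi(-3^(2/3)*c/3), c)


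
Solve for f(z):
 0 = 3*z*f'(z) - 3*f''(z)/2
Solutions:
 f(z) = C1 + C2*erfi(z)


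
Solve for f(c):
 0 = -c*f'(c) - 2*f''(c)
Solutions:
 f(c) = C1 + C2*erf(c/2)


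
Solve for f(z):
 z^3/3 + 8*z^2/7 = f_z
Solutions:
 f(z) = C1 + z^4/12 + 8*z^3/21


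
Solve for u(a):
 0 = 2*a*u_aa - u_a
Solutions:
 u(a) = C1 + C2*a^(3/2)


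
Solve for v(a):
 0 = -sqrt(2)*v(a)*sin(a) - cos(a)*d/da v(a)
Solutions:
 v(a) = C1*cos(a)^(sqrt(2))


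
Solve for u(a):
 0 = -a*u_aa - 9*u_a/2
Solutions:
 u(a) = C1 + C2/a^(7/2)


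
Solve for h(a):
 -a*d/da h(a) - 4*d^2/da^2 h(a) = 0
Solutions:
 h(a) = C1 + C2*erf(sqrt(2)*a/4)


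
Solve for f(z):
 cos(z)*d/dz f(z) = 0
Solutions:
 f(z) = C1


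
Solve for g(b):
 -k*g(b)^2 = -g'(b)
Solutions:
 g(b) = -1/(C1 + b*k)


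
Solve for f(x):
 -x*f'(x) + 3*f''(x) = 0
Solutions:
 f(x) = C1 + C2*erfi(sqrt(6)*x/6)


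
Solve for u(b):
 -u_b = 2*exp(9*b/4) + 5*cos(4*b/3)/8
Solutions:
 u(b) = C1 - 8*exp(9*b/4)/9 - 15*sin(4*b/3)/32


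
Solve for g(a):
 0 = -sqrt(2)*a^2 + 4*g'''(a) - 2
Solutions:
 g(a) = C1 + C2*a + C3*a^2 + sqrt(2)*a^5/240 + a^3/12


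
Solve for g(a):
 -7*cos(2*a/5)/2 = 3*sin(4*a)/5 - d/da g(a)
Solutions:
 g(a) = C1 + 35*sin(2*a/5)/4 - 3*cos(4*a)/20


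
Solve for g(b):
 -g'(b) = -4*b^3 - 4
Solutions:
 g(b) = C1 + b^4 + 4*b


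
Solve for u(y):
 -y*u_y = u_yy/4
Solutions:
 u(y) = C1 + C2*erf(sqrt(2)*y)


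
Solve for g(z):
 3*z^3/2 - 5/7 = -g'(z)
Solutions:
 g(z) = C1 - 3*z^4/8 + 5*z/7


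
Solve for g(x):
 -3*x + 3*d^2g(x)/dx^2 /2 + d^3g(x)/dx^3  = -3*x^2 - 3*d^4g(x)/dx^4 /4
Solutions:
 g(x) = C1 + C2*x - x^4/6 + 7*x^3/9 - 5*x^2/9 + (C3*sin(sqrt(14)*x/3) + C4*cos(sqrt(14)*x/3))*exp(-2*x/3)


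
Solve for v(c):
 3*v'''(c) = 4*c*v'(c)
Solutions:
 v(c) = C1 + Integral(C2*airyai(6^(2/3)*c/3) + C3*airybi(6^(2/3)*c/3), c)


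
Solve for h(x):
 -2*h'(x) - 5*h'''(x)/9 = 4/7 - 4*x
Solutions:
 h(x) = C1 + C2*sin(3*sqrt(10)*x/5) + C3*cos(3*sqrt(10)*x/5) + x^2 - 2*x/7


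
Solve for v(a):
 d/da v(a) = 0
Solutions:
 v(a) = C1


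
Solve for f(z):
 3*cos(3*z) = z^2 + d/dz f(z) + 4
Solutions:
 f(z) = C1 - z^3/3 - 4*z + sin(3*z)


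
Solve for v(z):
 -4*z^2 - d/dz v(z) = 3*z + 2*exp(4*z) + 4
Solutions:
 v(z) = C1 - 4*z^3/3 - 3*z^2/2 - 4*z - exp(4*z)/2


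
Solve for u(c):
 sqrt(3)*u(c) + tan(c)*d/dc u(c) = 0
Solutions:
 u(c) = C1/sin(c)^(sqrt(3))


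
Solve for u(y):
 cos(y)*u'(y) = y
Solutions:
 u(y) = C1 + Integral(y/cos(y), y)


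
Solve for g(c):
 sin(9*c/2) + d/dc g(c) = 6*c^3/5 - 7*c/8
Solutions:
 g(c) = C1 + 3*c^4/10 - 7*c^2/16 + 2*cos(9*c/2)/9


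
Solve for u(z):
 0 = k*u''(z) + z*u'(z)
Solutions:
 u(z) = C1 + C2*sqrt(k)*erf(sqrt(2)*z*sqrt(1/k)/2)


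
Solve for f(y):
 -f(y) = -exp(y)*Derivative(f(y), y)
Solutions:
 f(y) = C1*exp(-exp(-y))


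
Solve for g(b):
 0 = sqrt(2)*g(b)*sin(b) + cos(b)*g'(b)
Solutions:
 g(b) = C1*cos(b)^(sqrt(2))


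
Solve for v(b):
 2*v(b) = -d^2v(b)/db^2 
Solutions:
 v(b) = C1*sin(sqrt(2)*b) + C2*cos(sqrt(2)*b)


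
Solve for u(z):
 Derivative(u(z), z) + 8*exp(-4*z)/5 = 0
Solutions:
 u(z) = C1 + 2*exp(-4*z)/5


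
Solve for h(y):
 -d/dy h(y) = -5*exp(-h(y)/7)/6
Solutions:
 h(y) = 7*log(C1 + 5*y/42)


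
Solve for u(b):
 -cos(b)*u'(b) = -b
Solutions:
 u(b) = C1 + Integral(b/cos(b), b)


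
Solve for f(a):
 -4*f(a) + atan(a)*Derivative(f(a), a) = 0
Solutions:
 f(a) = C1*exp(4*Integral(1/atan(a), a))


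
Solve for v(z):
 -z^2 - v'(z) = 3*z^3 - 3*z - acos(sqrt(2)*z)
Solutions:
 v(z) = C1 - 3*z^4/4 - z^3/3 + 3*z^2/2 + z*acos(sqrt(2)*z) - sqrt(2)*sqrt(1 - 2*z^2)/2


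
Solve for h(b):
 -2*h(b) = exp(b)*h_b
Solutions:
 h(b) = C1*exp(2*exp(-b))


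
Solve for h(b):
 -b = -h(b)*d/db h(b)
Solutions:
 h(b) = -sqrt(C1 + b^2)
 h(b) = sqrt(C1 + b^2)


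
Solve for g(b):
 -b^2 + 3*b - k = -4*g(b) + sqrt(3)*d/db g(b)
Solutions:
 g(b) = C1*exp(4*sqrt(3)*b/3) + b^2/4 - 3*b/4 + sqrt(3)*b/8 + k/4 - 3*sqrt(3)/16 + 3/32


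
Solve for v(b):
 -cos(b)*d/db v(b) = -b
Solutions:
 v(b) = C1 + Integral(b/cos(b), b)


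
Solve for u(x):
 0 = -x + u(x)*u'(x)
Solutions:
 u(x) = -sqrt(C1 + x^2)
 u(x) = sqrt(C1 + x^2)


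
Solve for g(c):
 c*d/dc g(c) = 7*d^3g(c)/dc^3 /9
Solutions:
 g(c) = C1 + Integral(C2*airyai(21^(2/3)*c/7) + C3*airybi(21^(2/3)*c/7), c)


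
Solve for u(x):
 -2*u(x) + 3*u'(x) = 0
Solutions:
 u(x) = C1*exp(2*x/3)
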